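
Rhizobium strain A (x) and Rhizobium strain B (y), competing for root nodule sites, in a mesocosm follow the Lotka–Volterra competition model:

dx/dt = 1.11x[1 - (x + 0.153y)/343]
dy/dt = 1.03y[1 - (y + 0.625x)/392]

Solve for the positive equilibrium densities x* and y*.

Setting both brackets to zero gives the nullclines x + 0.153y = 343 and 0.625x + y = 392.
Substituting y = 392 - 0.625x into the first: x(1 - 0.153·0.625) = 343 - 0.153·392.
So x* = 283/0.904 = 313, and then y* = 392 - 0.625·313 = 196.

x* ≈ 313, y* ≈ 196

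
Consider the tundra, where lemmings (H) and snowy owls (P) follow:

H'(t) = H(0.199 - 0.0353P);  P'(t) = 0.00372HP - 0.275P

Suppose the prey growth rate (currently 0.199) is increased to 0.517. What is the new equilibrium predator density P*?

P* ≈ 14.6

At the interior fixed point, setting dH/dt = 0 with H > 0 fixes P* = (prey growth rate)/(HP coefficient) — independent of the other coefficients.
With the change, P* = 0.517/0.0353 = 14.6; it rises from 5.64.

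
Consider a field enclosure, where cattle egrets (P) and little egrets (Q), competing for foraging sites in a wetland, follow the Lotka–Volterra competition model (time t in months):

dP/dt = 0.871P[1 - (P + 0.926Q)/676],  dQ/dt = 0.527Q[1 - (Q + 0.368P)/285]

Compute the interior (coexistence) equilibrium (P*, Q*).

P* ≈ 625, Q* ≈ 55

Setting both brackets to zero gives the nullclines P + 0.926Q = 676 and 0.368P + Q = 285.
Substituting Q = 285 - 0.368P into the first: P(1 - 0.926·0.368) = 676 - 0.926·285.
So P* = 412/0.659 = 625, and then Q* = 285 - 0.368·625 = 55.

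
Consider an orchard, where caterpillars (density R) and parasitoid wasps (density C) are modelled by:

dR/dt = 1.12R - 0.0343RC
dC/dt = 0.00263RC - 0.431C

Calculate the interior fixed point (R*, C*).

R* ≈ 164, C* ≈ 32.7

Set dC/dt = 0 with C > 0: 0.00263R - 0.431 = 0, so R* = 0.431/0.00263 = 164.
Set dR/dt = 0 with R > 0: 1.12 - 0.0343C = 0, so C* = 1.12/0.0343 = 32.7.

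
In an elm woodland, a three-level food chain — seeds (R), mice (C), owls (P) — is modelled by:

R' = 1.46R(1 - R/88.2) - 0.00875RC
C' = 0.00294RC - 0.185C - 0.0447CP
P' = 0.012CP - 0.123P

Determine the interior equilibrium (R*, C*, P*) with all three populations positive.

R* ≈ 82.8, C* ≈ 10.2, P* ≈ 1.31

From dP/dt = 0: 0.012C* = 0.123, so C* = 10.2.
From dR/dt = 0: 1.46(1 - R*/88.2) = 0.00875·10.2, giving R* = 88.2·(1 - 0.0614) = 82.8.
From dC/dt = 0: 0.00294·82.8 - 0.185 = 0.0447P*, so P* = 0.0584/0.0447 = 1.31.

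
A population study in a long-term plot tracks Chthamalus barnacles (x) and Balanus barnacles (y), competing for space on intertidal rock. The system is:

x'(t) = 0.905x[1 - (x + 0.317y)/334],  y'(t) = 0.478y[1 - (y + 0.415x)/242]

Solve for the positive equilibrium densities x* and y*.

x* ≈ 296, y* ≈ 119

Setting both brackets to zero gives the nullclines x + 0.317y = 334 and 0.415x + y = 242.
Substituting y = 242 - 0.415x into the first: x(1 - 0.317·0.415) = 334 - 0.317·242.
So x* = 257/0.868 = 296, and then y* = 242 - 0.415·296 = 119.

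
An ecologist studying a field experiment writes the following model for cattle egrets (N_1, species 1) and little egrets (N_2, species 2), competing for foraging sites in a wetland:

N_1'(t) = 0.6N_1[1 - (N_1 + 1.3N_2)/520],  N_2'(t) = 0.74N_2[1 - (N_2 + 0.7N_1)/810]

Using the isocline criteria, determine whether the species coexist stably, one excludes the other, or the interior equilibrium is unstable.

Compare the nullcline intercepts: K1/α12 = 520/1.3 = 400 < K2 = 810; K2/α21 = 810/0.7 = 1160 > K1 = 520.
Since the inequalities point opposite ways, species 2 can invade but species 1 cannot.

species 2 excludes species 1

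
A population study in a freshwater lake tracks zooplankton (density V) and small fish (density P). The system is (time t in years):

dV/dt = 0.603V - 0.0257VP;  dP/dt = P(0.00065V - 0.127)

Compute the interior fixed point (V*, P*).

V* ≈ 195, P* ≈ 23.5

Set dP/dt = 0 with P > 0: 0.00065V - 0.127 = 0, so V* = 0.127/0.00065 = 195.
Set dV/dt = 0 with V > 0: 0.603 - 0.0257P = 0, so P* = 0.603/0.0257 = 23.5.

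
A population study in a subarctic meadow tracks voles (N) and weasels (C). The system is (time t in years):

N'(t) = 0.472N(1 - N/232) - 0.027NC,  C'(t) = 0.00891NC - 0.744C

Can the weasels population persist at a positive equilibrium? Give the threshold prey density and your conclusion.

Threshold N = 83.5; K > 83.5, so yes, the predator persists.

The predator equation gives dC/dt > 0 only when N > 0.744/0.00891 = 83.5.
Without the predator, N → K = 232. Since 232 > 83.5, the predator can invade and persist.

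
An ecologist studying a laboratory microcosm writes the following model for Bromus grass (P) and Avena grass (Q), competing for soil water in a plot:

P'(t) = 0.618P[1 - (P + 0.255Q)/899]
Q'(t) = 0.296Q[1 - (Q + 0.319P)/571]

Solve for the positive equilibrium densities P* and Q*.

Setting both brackets to zero gives the nullclines P + 0.255Q = 899 and 0.319P + Q = 571.
Substituting Q = 571 - 0.319P into the first: P(1 - 0.255·0.319) = 899 - 0.255·571.
So P* = 753/0.919 = 820, and then Q* = 571 - 0.319·820 = 309.

P* ≈ 820, Q* ≈ 309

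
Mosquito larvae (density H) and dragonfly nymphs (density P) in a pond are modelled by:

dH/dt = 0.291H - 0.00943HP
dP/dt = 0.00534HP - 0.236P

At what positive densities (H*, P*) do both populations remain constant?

H* ≈ 44.2, P* ≈ 30.9

Set dP/dt = 0 with P > 0: 0.00534H - 0.236 = 0, so H* = 0.236/0.00534 = 44.2.
Set dH/dt = 0 with H > 0: 0.291 - 0.00943P = 0, so P* = 0.291/0.00943 = 30.9.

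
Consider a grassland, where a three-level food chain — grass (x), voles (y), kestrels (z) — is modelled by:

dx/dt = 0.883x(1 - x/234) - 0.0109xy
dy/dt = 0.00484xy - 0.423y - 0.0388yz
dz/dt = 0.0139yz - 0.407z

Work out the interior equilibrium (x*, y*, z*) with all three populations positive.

x* ≈ 149, y* ≈ 29.3, z* ≈ 7.74

From dz/dt = 0: 0.0139y* = 0.407, so y* = 29.3.
From dx/dt = 0: 0.883(1 - x*/234) = 0.0109·29.3, giving x* = 234·(1 - 0.361) = 149.
From dy/dt = 0: 0.00484·149 - 0.423 = 0.0388z*, so z* = 0.3/0.0388 = 7.74.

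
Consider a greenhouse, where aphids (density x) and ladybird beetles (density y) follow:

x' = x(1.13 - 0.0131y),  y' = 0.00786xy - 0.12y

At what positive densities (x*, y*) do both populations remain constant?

x* ≈ 15.3, y* ≈ 86.3

Set dy/dt = 0 with y > 0: 0.00786x - 0.12 = 0, so x* = 0.12/0.00786 = 15.3.
Set dx/dt = 0 with x > 0: 1.13 - 0.0131y = 0, so y* = 1.13/0.0131 = 86.3.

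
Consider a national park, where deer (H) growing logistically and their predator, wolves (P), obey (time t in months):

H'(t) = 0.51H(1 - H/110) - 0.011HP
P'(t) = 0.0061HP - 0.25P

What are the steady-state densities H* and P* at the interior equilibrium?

From dP/dt = 0 with P > 0: 0.0061H* = 0.25, so H* = 41.
Substitute into dH/dt = 0: 0.51(1 - 41/110) = 0.011P*.
The bracket is 0.627, giving P* = 0.32/0.011 = 29.1.

H* ≈ 41, P* ≈ 29.1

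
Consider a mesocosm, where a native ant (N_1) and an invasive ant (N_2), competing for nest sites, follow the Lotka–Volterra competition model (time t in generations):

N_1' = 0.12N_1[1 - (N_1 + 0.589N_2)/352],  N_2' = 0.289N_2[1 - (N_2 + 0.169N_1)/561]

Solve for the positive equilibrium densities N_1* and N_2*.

N_1* ≈ 24, N_2* ≈ 557

Setting both brackets to zero gives the nullclines N_1 + 0.589N_2 = 352 and 0.169N_1 + N_2 = 561.
Substituting N_2 = 561 - 0.169N_1 into the first: N_1(1 - 0.589·0.169) = 352 - 0.589·561.
So N_1* = 21.6/0.9 = 24, and then N_2* = 561 - 0.169·24 = 557.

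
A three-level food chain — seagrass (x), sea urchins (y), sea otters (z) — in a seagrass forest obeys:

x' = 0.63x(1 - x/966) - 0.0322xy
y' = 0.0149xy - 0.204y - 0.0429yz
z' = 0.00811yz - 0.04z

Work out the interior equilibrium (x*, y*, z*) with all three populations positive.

From dz/dt = 0: 0.00811y* = 0.04, so y* = 4.93.
From dx/dt = 0: 0.63(1 - x*/966) = 0.0322·4.93, giving x* = 966·(1 - 0.252) = 722.
From dy/dt = 0: 0.0149·722 - 0.204 = 0.0429z*, so z* = 10.6/0.0429 = 246.

x* ≈ 722, y* ≈ 4.93, z* ≈ 246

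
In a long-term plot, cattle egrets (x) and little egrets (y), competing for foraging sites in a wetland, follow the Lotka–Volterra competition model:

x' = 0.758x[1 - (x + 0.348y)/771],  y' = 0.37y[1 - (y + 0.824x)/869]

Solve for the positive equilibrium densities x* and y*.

x* ≈ 657, y* ≈ 328

Setting both brackets to zero gives the nullclines x + 0.348y = 771 and 0.824x + y = 869.
Substituting y = 869 - 0.824x into the first: x(1 - 0.348·0.824) = 771 - 0.348·869.
So x* = 469/0.713 = 657, and then y* = 869 - 0.824·657 = 328.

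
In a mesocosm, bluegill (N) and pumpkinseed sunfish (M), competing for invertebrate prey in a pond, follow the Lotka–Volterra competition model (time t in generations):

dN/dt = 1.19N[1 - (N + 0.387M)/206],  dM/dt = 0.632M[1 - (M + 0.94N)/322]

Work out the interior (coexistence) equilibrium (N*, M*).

N* ≈ 128, M* ≈ 202

Setting both brackets to zero gives the nullclines N + 0.387M = 206 and 0.94N + M = 322.
Substituting M = 322 - 0.94N into the first: N(1 - 0.387·0.94) = 206 - 0.387·322.
So N* = 81.4/0.636 = 128, and then M* = 322 - 0.94·128 = 202.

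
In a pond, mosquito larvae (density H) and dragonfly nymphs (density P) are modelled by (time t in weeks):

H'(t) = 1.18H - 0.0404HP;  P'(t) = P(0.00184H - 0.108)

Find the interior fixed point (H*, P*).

Set dP/dt = 0 with P > 0: 0.00184H - 0.108 = 0, so H* = 0.108/0.00184 = 58.7.
Set dH/dt = 0 with H > 0: 1.18 - 0.0404P = 0, so P* = 1.18/0.0404 = 29.2.

H* ≈ 58.7, P* ≈ 29.2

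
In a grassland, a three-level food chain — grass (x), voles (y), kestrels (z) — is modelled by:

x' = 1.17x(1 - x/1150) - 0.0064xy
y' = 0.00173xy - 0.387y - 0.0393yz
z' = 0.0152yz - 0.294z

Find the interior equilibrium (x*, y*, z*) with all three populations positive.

From dz/dt = 0: 0.0152y* = 0.294, so y* = 19.3.
From dx/dt = 0: 1.17(1 - x*/1150) = 0.0064·19.3, giving x* = 1150·(1 - 0.106) = 1030.
From dy/dt = 0: 0.00173·1030 - 0.387 = 0.0393z*, so z* = 1.39/0.0393 = 35.4.

x* ≈ 1030, y* ≈ 19.3, z* ≈ 35.4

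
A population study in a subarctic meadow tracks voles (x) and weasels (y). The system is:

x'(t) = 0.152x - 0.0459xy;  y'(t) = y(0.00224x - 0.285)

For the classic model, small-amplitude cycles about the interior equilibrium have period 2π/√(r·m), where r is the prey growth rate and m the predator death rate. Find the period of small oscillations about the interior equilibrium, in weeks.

Here r = 0.152 and m = 0.285, so r·m = 0.0433.
ω = √0.0433 = 0.208 per week, hence T = 2π/ω ≈ 30.2 weeks.

T ≈ 30.2 weeks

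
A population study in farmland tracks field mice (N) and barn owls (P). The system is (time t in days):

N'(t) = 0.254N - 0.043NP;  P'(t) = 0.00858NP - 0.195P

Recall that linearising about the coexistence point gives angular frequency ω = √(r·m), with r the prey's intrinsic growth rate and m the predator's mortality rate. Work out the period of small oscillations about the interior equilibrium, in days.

Here r = 0.254 and m = 0.195, so r·m = 0.0495.
ω = √0.0495 = 0.223 per day, hence T = 2π/ω ≈ 28.2 days.

T ≈ 28.2 days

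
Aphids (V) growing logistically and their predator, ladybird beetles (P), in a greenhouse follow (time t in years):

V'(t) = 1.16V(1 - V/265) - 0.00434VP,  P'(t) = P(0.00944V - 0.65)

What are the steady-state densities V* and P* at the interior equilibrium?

From dP/dt = 0 with P > 0: 0.00944V* = 0.65, so V* = 68.9.
Substitute into dV/dt = 0: 1.16(1 - 68.9/265) = 0.00434P*.
The bracket is 0.74, giving P* = 0.859/0.00434 = 198.

V* ≈ 68.9, P* ≈ 198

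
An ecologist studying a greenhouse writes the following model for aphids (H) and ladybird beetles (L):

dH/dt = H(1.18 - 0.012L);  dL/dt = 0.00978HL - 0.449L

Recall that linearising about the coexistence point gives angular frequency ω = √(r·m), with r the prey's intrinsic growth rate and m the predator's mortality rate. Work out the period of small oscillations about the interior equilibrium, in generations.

T ≈ 8.63 generations

Here r = 1.18 and m = 0.449, so r·m = 0.53.
ω = √0.53 = 0.728 per generation, hence T = 2π/ω ≈ 8.63 generations.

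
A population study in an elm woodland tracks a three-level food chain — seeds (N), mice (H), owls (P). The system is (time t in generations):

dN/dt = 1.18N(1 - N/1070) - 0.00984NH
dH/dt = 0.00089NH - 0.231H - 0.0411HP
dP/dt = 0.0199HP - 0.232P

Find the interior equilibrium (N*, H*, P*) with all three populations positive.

N* ≈ 966, H* ≈ 11.7, P* ≈ 15.3

From dP/dt = 0: 0.0199H* = 0.232, so H* = 11.7.
From dN/dt = 0: 1.18(1 - N*/1070) = 0.00984·11.7, giving N* = 1070·(1 - 0.0972) = 966.
From dH/dt = 0: 0.00089·966 - 0.231 = 0.0411P*, so P* = 0.629/0.0411 = 15.3.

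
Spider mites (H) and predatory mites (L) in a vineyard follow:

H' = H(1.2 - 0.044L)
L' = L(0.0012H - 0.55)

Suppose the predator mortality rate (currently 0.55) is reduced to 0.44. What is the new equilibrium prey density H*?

At the interior fixed point, setting dL/dt = 0 with L > 0 fixes H* = (predator death rate)/(HL coefficient) — independent of the other coefficients.
With the change, H* = 0.44/0.0012 = 367; it falls from 458.

H* ≈ 367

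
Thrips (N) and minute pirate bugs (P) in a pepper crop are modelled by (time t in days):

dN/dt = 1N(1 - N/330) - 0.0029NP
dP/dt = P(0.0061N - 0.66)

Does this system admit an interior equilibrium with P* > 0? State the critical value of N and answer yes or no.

The predator equation gives dP/dt > 0 only when N > 0.66/0.0061 = 108.
Without the predator, N → K = 330. Since 330 > 108, the predator can invade and persist.

Threshold N = 108; K > 108, so yes, the predator persists.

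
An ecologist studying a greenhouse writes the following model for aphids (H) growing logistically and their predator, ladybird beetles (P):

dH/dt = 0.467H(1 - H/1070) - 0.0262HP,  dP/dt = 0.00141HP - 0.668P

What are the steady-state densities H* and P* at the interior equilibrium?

From dP/dt = 0 with P > 0: 0.00141H* = 0.668, so H* = 474.
Substitute into dH/dt = 0: 0.467(1 - 474/1070) = 0.0262P*.
The bracket is 0.557, giving P* = 0.26/0.0262 = 9.93.

H* ≈ 474, P* ≈ 9.93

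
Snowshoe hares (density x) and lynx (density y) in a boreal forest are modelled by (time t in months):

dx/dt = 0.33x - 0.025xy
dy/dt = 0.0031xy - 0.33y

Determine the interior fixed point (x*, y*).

Set dy/dt = 0 with y > 0: 0.0031x - 0.33 = 0, so x* = 0.33/0.0031 = 106.
Set dx/dt = 0 with x > 0: 0.33 - 0.025y = 0, so y* = 0.33/0.025 = 13.2.

x* ≈ 106, y* ≈ 13.2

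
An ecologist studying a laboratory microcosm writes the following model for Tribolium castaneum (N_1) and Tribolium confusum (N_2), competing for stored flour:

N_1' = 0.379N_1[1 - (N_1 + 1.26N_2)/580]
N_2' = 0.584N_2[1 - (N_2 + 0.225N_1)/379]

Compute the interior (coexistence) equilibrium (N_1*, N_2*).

Setting both brackets to zero gives the nullclines N_1 + 1.26N_2 = 580 and 0.225N_1 + N_2 = 379.
Substituting N_2 = 379 - 0.225N_1 into the first: N_1(1 - 1.26·0.225) = 580 - 1.26·379.
So N_1* = 102/0.716 = 143, and then N_2* = 379 - 0.225·143 = 347.

N_1* ≈ 143, N_2* ≈ 347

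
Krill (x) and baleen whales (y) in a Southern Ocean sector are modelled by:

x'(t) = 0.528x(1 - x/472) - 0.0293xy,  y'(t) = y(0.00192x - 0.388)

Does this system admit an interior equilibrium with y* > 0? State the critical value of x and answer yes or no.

The predator equation gives dy/dt > 0 only when x > 0.388/0.00192 = 202.
Without the predator, x → K = 472. Since 472 > 202, the predator can invade and persist.

Threshold x = 202; K > 202, so yes, the predator persists.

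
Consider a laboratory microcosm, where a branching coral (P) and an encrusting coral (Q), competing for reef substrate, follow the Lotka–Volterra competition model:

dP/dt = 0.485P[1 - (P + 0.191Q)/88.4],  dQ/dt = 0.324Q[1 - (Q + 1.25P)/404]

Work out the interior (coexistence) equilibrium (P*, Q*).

P* ≈ 14.8, Q* ≈ 386

Setting both brackets to zero gives the nullclines P + 0.191Q = 88.4 and 1.25P + Q = 404.
Substituting Q = 404 - 1.25P into the first: P(1 - 0.191·1.25) = 88.4 - 0.191·404.
So P* = 11.2/0.761 = 14.8, and then Q* = 404 - 1.25·14.8 = 386.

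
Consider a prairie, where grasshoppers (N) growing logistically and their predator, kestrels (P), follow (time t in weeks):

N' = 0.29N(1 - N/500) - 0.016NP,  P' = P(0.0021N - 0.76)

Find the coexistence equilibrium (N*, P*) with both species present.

N* ≈ 362, P* ≈ 5.01

From dP/dt = 0 with P > 0: 0.0021N* = 0.76, so N* = 362.
Substitute into dN/dt = 0: 0.29(1 - 362/500) = 0.016P*.
The bracket is 0.276, giving P* = 0.0801/0.016 = 5.01.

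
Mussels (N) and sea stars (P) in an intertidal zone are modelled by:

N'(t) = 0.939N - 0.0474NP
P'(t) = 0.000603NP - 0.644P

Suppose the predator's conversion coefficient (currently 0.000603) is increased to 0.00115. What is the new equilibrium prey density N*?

N* ≈ 560

At the interior fixed point, setting dP/dt = 0 with P > 0 fixes N* = (predator death rate)/(NP coefficient) — independent of the other coefficients.
With the change, N* = 0.644/0.00115 = 560; it falls from 1070.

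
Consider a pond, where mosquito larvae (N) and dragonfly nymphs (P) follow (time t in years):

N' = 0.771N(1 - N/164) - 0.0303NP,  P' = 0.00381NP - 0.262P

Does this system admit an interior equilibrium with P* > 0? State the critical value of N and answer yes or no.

Threshold N = 68.8; K > 68.8, so yes, the predator persists.

The predator equation gives dP/dt > 0 only when N > 0.262/0.00381 = 68.8.
Without the predator, N → K = 164. Since 164 > 68.8, the predator can invade and persist.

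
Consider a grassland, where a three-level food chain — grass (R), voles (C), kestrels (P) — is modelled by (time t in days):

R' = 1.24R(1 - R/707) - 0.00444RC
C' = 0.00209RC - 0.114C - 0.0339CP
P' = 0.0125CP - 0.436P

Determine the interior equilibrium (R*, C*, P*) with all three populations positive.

From dP/dt = 0: 0.0125C* = 0.436, so C* = 34.9.
From dR/dt = 0: 1.24(1 - R*/707) = 0.00444·34.9, giving R* = 707·(1 - 0.125) = 619.
From dC/dt = 0: 0.00209·619 - 0.114 = 0.0339P*, so P* = 1.18/0.0339 = 34.8.

R* ≈ 619, C* ≈ 34.9, P* ≈ 34.8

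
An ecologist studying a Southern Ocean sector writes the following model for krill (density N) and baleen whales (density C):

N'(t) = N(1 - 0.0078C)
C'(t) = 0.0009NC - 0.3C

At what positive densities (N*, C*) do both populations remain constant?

N* ≈ 333, C* ≈ 128

Set dC/dt = 0 with C > 0: 0.0009N - 0.3 = 0, so N* = 0.3/0.0009 = 333.
Set dN/dt = 0 with N > 0: 1 - 0.0078C = 0, so C* = 1/0.0078 = 128.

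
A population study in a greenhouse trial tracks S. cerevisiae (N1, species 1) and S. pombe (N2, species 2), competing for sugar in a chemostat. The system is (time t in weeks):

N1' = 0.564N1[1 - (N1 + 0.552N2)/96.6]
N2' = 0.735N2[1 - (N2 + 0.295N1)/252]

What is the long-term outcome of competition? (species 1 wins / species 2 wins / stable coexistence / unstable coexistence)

Compare the nullcline intercepts: K1/α12 = 96.6/0.552 = 175 < K2 = 252; K2/α21 = 252/0.295 = 854 > K1 = 96.6.
Since the inequalities point opposite ways, species 2 can invade but species 1 cannot.

species 2 excludes species 1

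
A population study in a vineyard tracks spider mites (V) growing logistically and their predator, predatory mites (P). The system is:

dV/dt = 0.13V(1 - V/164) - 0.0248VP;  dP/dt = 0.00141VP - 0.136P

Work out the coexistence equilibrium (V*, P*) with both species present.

V* ≈ 96.5, P* ≈ 2.16

From dP/dt = 0 with P > 0: 0.00141V* = 0.136, so V* = 96.5.
Substitute into dV/dt = 0: 0.13(1 - 96.5/164) = 0.0248P*.
The bracket is 0.412, giving P* = 0.0535/0.0248 = 2.16.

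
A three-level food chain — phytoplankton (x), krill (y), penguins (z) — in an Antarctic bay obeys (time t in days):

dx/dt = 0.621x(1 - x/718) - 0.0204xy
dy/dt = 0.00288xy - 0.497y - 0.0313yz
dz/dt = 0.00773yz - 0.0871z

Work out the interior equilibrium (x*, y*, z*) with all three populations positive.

From dz/dt = 0: 0.00773y* = 0.0871, so y* = 11.3.
From dx/dt = 0: 0.621(1 - x*/718) = 0.0204·11.3, giving x* = 718·(1 - 0.37) = 452.
From dy/dt = 0: 0.00288·452 - 0.497 = 0.0313z*, so z* = 0.805/0.0313 = 25.7.

x* ≈ 452, y* ≈ 11.3, z* ≈ 25.7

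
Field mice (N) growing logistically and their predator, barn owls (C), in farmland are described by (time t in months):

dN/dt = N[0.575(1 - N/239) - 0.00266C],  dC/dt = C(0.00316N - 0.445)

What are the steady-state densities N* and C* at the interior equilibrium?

From dC/dt = 0 with C > 0: 0.00316N* = 0.445, so N* = 141.
Substitute into dN/dt = 0: 0.575(1 - 141/239) = 0.00266C*.
The bracket is 0.411, giving C* = 0.236/0.00266 = 88.8.

N* ≈ 141, C* ≈ 88.8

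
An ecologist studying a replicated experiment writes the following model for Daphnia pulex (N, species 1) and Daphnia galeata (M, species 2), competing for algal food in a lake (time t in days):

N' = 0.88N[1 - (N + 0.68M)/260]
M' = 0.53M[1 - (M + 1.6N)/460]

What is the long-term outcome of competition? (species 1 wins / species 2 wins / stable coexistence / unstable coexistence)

species 2 excludes species 1

Compare the nullcline intercepts: K1/α12 = 260/0.68 = 382 < K2 = 460; K2/α21 = 460/1.6 = 288 > K1 = 260.
Since the inequalities point opposite ways, species 2 can invade but species 1 cannot.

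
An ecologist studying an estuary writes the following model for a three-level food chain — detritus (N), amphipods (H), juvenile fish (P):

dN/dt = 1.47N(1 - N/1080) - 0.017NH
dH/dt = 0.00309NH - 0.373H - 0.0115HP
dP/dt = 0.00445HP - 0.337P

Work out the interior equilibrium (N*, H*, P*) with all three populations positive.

N* ≈ 134, H* ≈ 75.7, P* ≈ 3.61

From dP/dt = 0: 0.00445H* = 0.337, so H* = 75.7.
From dN/dt = 0: 1.47(1 - N*/1080) = 0.017·75.7, giving N* = 1080·(1 - 0.876) = 134.
From dH/dt = 0: 0.00309·134 - 0.373 = 0.0115P*, so P* = 0.0415/0.0115 = 3.61.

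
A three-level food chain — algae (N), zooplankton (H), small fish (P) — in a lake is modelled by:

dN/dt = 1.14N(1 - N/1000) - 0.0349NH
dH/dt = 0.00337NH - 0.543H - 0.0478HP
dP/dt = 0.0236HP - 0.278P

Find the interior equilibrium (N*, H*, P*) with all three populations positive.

From dP/dt = 0: 0.0236H* = 0.278, so H* = 11.8.
From dN/dt = 0: 1.14(1 - N*/1000) = 0.0349·11.8, giving N* = 1000·(1 - 0.361) = 639.
From dH/dt = 0: 0.00337·639 - 0.543 = 0.0478P*, so P* = 1.61/0.0478 = 33.7.

N* ≈ 639, H* ≈ 11.8, P* ≈ 33.7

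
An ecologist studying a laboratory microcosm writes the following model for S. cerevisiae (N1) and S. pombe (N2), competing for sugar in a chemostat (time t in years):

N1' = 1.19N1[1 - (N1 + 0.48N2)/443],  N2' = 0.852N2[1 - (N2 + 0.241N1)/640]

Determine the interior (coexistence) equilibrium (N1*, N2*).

N1* ≈ 154, N2* ≈ 603

Setting both brackets to zero gives the nullclines N1 + 0.48N2 = 443 and 0.241N1 + N2 = 640.
Substituting N2 = 640 - 0.241N1 into the first: N1(1 - 0.48·0.241) = 443 - 0.48·640.
So N1* = 136/0.884 = 154, and then N2* = 640 - 0.241·154 = 603.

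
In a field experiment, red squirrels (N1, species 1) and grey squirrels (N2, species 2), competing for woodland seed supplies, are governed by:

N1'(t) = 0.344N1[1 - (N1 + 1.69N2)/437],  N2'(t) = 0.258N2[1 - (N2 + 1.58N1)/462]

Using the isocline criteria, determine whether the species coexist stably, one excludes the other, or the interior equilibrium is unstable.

Compare the nullcline intercepts: K1/α12 = 437/1.69 = 259 < K2 = 462; K2/α21 = 462/1.58 = 292 < K1 = 437.
Since both are reversed, neither can invade when rare; the interior point is a saddle.

unstable coexistence (outcome depends on initial conditions)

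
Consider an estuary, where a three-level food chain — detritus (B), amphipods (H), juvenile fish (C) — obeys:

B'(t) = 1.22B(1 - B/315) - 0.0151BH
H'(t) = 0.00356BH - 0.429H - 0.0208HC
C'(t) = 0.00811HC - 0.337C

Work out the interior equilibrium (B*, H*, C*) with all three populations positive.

From dC/dt = 0: 0.00811H* = 0.337, so H* = 41.6.
From dB/dt = 0: 1.22(1 - B*/315) = 0.0151·41.6, giving B* = 315·(1 - 0.514) = 153.
From dH/dt = 0: 0.00356·153 - 0.429 = 0.0208C*, so C* = 0.116/0.0208 = 5.56.

B* ≈ 153, H* ≈ 41.6, C* ≈ 5.56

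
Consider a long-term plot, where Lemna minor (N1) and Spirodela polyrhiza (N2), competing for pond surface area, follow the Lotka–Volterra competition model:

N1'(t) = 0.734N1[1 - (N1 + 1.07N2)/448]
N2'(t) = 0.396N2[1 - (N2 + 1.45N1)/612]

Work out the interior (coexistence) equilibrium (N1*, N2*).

Setting both brackets to zero gives the nullclines N1 + 1.07N2 = 448 and 1.45N1 + N2 = 612.
Substituting N2 = 612 - 1.45N1 into the first: N1(1 - 1.07·1.45) = 448 - 1.07·612.
So N1* = -207/-0.552 = 375, and then N2* = 612 - 1.45·375 = 68.2.

N1* ≈ 375, N2* ≈ 68.2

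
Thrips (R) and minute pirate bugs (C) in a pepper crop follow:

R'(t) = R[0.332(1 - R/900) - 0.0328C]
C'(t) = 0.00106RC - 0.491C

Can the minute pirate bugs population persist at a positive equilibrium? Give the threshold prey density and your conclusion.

Threshold R = 463; K > 463, so yes, the predator persists.

The predator equation gives dC/dt > 0 only when R > 0.491/0.00106 = 463.
Without the predator, R → K = 900. Since 900 > 463, the predator can invade and persist.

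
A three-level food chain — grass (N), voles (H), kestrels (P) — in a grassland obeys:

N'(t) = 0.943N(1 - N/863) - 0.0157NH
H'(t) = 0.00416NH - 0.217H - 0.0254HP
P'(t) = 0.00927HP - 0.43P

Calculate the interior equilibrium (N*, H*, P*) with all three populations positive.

N* ≈ 197, H* ≈ 46.4, P* ≈ 23.6

From dP/dt = 0: 0.00927H* = 0.43, so H* = 46.4.
From dN/dt = 0: 0.943(1 - N*/863) = 0.0157·46.4, giving N* = 863·(1 - 0.772) = 197.
From dH/dt = 0: 0.00416·197 - 0.217 = 0.0254P*, so P* = 0.601/0.0254 = 23.6.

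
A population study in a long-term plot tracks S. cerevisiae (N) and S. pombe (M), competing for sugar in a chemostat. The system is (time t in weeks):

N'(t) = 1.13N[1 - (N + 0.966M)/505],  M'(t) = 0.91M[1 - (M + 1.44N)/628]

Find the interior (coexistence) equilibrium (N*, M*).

Setting both brackets to zero gives the nullclines N + 0.966M = 505 and 1.44N + M = 628.
Substituting M = 628 - 1.44N into the first: N(1 - 0.966·1.44) = 505 - 0.966·628.
So N* = -102/-0.391 = 260, and then M* = 628 - 1.44·260 = 254.

N* ≈ 260, M* ≈ 254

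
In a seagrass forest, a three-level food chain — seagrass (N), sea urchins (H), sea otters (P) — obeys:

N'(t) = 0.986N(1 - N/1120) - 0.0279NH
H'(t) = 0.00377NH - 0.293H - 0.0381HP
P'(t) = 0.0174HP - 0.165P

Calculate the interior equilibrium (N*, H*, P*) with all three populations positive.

From dP/dt = 0: 0.0174H* = 0.165, so H* = 9.48.
From dN/dt = 0: 0.986(1 - N*/1120) = 0.0279·9.48, giving N* = 1120·(1 - 0.268) = 819.
From dH/dt = 0: 0.00377·819 - 0.293 = 0.0381P*, so P* = 2.8/0.0381 = 73.4.

N* ≈ 819, H* ≈ 9.48, P* ≈ 73.4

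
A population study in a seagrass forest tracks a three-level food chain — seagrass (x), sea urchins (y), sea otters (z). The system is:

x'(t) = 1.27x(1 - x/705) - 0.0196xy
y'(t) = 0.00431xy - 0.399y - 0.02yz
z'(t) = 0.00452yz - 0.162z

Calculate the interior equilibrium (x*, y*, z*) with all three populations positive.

From dz/dt = 0: 0.00452y* = 0.162, so y* = 35.8.
From dx/dt = 0: 1.27(1 - x*/705) = 0.0196·35.8, giving x* = 705·(1 - 0.553) = 315.
From dy/dt = 0: 0.00431·315 - 0.399 = 0.02z*, so z* = 0.959/0.02 = 47.9.

x* ≈ 315, y* ≈ 35.8, z* ≈ 47.9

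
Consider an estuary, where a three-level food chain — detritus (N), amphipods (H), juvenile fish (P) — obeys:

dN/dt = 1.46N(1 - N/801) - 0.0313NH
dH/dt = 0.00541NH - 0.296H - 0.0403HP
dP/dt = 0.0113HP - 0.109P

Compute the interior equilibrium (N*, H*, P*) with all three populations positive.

N* ≈ 635, H* ≈ 9.65, P* ≈ 77.9

From dP/dt = 0: 0.0113H* = 0.109, so H* = 9.65.
From dN/dt = 0: 1.46(1 - N*/801) = 0.0313·9.65, giving N* = 801·(1 - 0.207) = 635.
From dH/dt = 0: 0.00541·635 - 0.296 = 0.0403P*, so P* = 3.14/0.0403 = 77.9.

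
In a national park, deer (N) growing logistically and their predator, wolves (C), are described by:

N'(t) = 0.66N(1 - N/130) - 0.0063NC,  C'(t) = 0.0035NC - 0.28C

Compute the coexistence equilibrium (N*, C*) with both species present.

N* ≈ 80, C* ≈ 40.3

From dC/dt = 0 with C > 0: 0.0035N* = 0.28, so N* = 80.
Substitute into dN/dt = 0: 0.66(1 - 80/130) = 0.0063C*.
The bracket is 0.385, giving C* = 0.254/0.0063 = 40.3.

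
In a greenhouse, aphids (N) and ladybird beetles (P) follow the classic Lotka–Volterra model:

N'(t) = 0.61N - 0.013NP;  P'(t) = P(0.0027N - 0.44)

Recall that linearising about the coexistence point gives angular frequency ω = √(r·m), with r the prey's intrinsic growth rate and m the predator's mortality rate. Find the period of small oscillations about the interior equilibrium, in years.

Here r = 0.61 and m = 0.44, so r·m = 0.268.
ω = √0.268 = 0.518 per year, hence T = 2π/ω ≈ 12.1 years.

T ≈ 12.1 years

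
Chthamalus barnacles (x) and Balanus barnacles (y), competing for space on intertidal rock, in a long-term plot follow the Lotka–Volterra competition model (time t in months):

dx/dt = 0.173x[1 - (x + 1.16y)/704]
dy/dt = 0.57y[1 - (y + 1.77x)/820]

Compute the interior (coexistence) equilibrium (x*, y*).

Setting both brackets to zero gives the nullclines x + 1.16y = 704 and 1.77x + y = 820.
Substituting y = 820 - 1.77x into the first: x(1 - 1.16·1.77) = 704 - 1.16·820.
So x* = -247/-1.05 = 235, and then y* = 820 - 1.77·235 = 405.

x* ≈ 235, y* ≈ 405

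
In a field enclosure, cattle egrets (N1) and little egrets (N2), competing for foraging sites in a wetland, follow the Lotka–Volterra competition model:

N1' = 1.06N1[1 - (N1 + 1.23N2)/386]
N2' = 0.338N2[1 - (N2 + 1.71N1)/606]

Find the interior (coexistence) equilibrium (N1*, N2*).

Setting both brackets to zero gives the nullclines N1 + 1.23N2 = 386 and 1.71N1 + N2 = 606.
Substituting N2 = 606 - 1.71N1 into the first: N1(1 - 1.23·1.71) = 386 - 1.23·606.
So N1* = -359/-1.1 = 326, and then N2* = 606 - 1.71·326 = 49.

N1* ≈ 326, N2* ≈ 49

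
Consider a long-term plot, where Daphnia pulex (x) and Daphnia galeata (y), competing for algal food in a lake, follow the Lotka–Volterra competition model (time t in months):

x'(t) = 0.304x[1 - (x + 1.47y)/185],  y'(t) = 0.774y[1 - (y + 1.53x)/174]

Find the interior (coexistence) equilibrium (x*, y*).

x* ≈ 56.7, y* ≈ 87.3

Setting both brackets to zero gives the nullclines x + 1.47y = 185 and 1.53x + y = 174.
Substituting y = 174 - 1.53x into the first: x(1 - 1.47·1.53) = 185 - 1.47·174.
So x* = -70.8/-1.25 = 56.7, and then y* = 174 - 1.53·56.7 = 87.3.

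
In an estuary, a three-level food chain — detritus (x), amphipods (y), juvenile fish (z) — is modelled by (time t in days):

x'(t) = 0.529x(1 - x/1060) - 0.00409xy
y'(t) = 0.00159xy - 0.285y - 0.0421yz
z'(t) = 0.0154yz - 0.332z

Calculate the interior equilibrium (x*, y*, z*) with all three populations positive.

x* ≈ 883, y* ≈ 21.6, z* ≈ 26.6

From dz/dt = 0: 0.0154y* = 0.332, so y* = 21.6.
From dx/dt = 0: 0.529(1 - x*/1060) = 0.00409·21.6, giving x* = 1060·(1 - 0.167) = 883.
From dy/dt = 0: 0.00159·883 - 0.285 = 0.0421z*, so z* = 1.12/0.0421 = 26.6.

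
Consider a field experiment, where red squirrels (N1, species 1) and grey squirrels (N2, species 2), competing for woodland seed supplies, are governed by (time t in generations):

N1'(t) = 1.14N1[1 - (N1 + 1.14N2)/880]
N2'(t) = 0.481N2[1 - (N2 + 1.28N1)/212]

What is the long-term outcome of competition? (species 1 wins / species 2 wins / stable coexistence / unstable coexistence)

Compare the nullcline intercepts: K1/α12 = 880/1.14 = 772 > K2 = 212; K2/α21 = 212/1.28 = 166 < K1 = 880.
Since the inequalities point opposite ways, species 1 can invade but species 2 cannot.

species 1 excludes species 2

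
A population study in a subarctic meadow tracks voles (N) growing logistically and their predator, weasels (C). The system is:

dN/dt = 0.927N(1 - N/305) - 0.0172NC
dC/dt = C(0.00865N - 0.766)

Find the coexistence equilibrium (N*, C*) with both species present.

From dC/dt = 0 with C > 0: 0.00865N* = 0.766, so N* = 88.6.
Substitute into dN/dt = 0: 0.927(1 - 88.6/305) = 0.0172C*.
The bracket is 0.71, giving C* = 0.658/0.0172 = 38.2.

N* ≈ 88.6, C* ≈ 38.2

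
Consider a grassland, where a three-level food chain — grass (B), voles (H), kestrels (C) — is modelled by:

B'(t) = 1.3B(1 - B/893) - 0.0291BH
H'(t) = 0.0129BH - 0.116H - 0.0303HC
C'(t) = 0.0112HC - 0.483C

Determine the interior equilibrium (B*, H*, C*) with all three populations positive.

From dC/dt = 0: 0.0112H* = 0.483, so H* = 43.1.
From dB/dt = 0: 1.3(1 - B*/893) = 0.0291·43.1, giving B* = 893·(1 - 0.965) = 31.
From dH/dt = 0: 0.0129·31 - 0.116 = 0.0303C*, so C* = 0.283/0.0303 = 9.35.

B* ≈ 31, H* ≈ 43.1, C* ≈ 9.35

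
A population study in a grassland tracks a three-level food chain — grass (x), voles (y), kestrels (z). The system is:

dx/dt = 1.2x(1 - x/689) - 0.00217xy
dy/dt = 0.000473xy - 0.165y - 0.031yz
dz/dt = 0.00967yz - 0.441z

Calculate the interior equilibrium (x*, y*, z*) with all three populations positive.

From dz/dt = 0: 0.00967y* = 0.441, so y* = 45.6.
From dx/dt = 0: 1.2(1 - x*/689) = 0.00217·45.6, giving x* = 689·(1 - 0.0825) = 632.
From dy/dt = 0: 0.000473·632 - 0.165 = 0.031z*, so z* = 0.134/0.031 = 4.32.

x* ≈ 632, y* ≈ 45.6, z* ≈ 4.32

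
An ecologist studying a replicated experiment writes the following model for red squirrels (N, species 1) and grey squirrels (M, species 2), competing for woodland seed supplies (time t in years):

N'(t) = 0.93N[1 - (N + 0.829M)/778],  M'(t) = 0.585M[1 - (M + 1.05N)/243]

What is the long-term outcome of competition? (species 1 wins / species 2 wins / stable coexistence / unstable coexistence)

species 1 excludes species 2

Compare the nullcline intercepts: K1/α12 = 778/0.829 = 938 > K2 = 243; K2/α21 = 243/1.05 = 231 < K1 = 778.
Since the inequalities point opposite ways, species 1 can invade but species 2 cannot.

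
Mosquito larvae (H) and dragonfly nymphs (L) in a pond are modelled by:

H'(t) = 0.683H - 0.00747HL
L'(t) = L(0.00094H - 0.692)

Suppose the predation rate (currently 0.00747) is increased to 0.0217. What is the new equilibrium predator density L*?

At the interior fixed point, setting dH/dt = 0 with H > 0 fixes L* = (prey growth rate)/(HL coefficient) — independent of the other coefficients.
With the change, L* = 0.683/0.0217 = 31.5; it falls from 91.4.

L* ≈ 31.5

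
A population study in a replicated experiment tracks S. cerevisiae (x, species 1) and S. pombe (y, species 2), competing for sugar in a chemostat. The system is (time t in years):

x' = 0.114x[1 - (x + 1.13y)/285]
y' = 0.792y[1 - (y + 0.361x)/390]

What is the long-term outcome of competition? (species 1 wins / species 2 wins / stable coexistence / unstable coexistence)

Compare the nullcline intercepts: K1/α12 = 285/1.13 = 252 < K2 = 390; K2/α21 = 390/0.361 = 1080 > K1 = 285.
Since the inequalities point opposite ways, species 2 can invade but species 1 cannot.

species 2 excludes species 1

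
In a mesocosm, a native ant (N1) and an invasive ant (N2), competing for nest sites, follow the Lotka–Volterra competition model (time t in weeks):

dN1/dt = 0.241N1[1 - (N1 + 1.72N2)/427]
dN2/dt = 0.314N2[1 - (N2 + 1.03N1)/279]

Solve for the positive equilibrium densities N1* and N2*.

Setting both brackets to zero gives the nullclines N1 + 1.72N2 = 427 and 1.03N1 + N2 = 279.
Substituting N2 = 279 - 1.03N1 into the first: N1(1 - 1.72·1.03) = 427 - 1.72·279.
So N1* = -52.9/-0.772 = 68.5, and then N2* = 279 - 1.03·68.5 = 208.

N1* ≈ 68.5, N2* ≈ 208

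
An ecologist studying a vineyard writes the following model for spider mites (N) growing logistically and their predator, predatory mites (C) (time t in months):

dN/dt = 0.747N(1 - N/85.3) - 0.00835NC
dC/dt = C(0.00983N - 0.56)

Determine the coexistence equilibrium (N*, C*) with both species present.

From dC/dt = 0 with C > 0: 0.00983N* = 0.56, so N* = 57.
Substitute into dN/dt = 0: 0.747(1 - 57/85.3) = 0.00835C*.
The bracket is 0.332, giving C* = 0.248/0.00835 = 29.7.

N* ≈ 57, C* ≈ 29.7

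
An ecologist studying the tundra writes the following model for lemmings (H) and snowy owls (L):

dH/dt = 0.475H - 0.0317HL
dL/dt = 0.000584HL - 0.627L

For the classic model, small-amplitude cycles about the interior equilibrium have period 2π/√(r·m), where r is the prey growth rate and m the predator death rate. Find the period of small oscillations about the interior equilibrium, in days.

Here r = 0.475 and m = 0.627, so r·m = 0.298.
ω = √0.298 = 0.546 per day, hence T = 2π/ω ≈ 11.5 days.

T ≈ 11.5 days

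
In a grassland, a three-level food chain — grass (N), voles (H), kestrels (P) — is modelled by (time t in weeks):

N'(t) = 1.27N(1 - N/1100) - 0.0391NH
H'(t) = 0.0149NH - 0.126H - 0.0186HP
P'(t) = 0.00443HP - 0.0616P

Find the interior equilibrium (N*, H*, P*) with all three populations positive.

N* ≈ 629, H* ≈ 13.9, P* ≈ 497

From dP/dt = 0: 0.00443H* = 0.0616, so H* = 13.9.
From dN/dt = 0: 1.27(1 - N*/1100) = 0.0391·13.9, giving N* = 1100·(1 - 0.428) = 629.
From dH/dt = 0: 0.0149·629 - 0.126 = 0.0186P*, so P* = 9.25/0.0186 = 497.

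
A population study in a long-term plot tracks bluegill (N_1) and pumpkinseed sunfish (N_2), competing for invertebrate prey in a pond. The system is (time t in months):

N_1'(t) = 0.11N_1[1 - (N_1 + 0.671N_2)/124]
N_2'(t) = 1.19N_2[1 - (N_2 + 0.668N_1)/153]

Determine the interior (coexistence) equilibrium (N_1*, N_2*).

N_1* ≈ 38.7, N_2* ≈ 127

Setting both brackets to zero gives the nullclines N_1 + 0.671N_2 = 124 and 0.668N_1 + N_2 = 153.
Substituting N_2 = 153 - 0.668N_1 into the first: N_1(1 - 0.671·0.668) = 124 - 0.671·153.
So N_1* = 21.3/0.552 = 38.7, and then N_2* = 153 - 0.668·38.7 = 127.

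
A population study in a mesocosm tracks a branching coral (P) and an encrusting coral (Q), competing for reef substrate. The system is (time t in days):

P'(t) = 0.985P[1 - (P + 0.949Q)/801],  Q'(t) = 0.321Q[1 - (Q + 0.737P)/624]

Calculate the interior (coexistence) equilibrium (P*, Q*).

P* ≈ 695, Q* ≈ 112

Setting both brackets to zero gives the nullclines P + 0.949Q = 801 and 0.737P + Q = 624.
Substituting Q = 624 - 0.737P into the first: P(1 - 0.949·0.737) = 801 - 0.949·624.
So P* = 209/0.301 = 695, and then Q* = 624 - 0.737·695 = 112.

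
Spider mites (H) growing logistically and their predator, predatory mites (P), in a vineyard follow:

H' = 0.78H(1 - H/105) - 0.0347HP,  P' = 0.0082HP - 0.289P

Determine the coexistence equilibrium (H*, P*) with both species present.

H* ≈ 35.2, P* ≈ 14.9

From dP/dt = 0 with P > 0: 0.0082H* = 0.289, so H* = 35.2.
Substitute into dH/dt = 0: 0.78(1 - 35.2/105) = 0.0347P*.
The bracket is 0.664, giving P* = 0.518/0.0347 = 14.9.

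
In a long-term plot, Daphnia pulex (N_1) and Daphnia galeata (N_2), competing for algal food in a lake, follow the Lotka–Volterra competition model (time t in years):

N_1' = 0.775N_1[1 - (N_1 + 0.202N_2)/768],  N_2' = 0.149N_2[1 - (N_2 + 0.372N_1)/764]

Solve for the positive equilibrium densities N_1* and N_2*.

Setting both brackets to zero gives the nullclines N_1 + 0.202N_2 = 768 and 0.372N_1 + N_2 = 764.
Substituting N_2 = 764 - 0.372N_1 into the first: N_1(1 - 0.202·0.372) = 768 - 0.202·764.
So N_1* = 614/0.925 = 664, and then N_2* = 764 - 0.372·664 = 517.

N_1* ≈ 664, N_2* ≈ 517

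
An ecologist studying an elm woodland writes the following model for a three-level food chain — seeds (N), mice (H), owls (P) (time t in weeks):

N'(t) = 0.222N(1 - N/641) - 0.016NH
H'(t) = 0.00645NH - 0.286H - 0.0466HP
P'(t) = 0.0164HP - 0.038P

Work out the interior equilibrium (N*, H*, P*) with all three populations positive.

N* ≈ 534, H* ≈ 2.32, P* ≈ 67.8

From dP/dt = 0: 0.0164H* = 0.038, so H* = 2.32.
From dN/dt = 0: 0.222(1 - N*/641) = 0.016·2.32, giving N* = 641·(1 - 0.167) = 534.
From dH/dt = 0: 0.00645·534 - 0.286 = 0.0466P*, so P* = 3.16/0.0466 = 67.8.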